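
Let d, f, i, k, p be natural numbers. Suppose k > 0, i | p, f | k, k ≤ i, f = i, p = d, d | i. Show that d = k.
From p = d and i | p, i | d. d | i, so d = i. f = i and f | k, thus i | k. Since k > 0, i ≤ k. k ≤ i, so i = k. d = i, so d = k.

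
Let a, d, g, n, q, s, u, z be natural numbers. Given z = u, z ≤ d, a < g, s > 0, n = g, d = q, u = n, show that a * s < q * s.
u = n and n = g, thus u = g. z = u and z ≤ d, therefore u ≤ d. d = q, so u ≤ q. u = g, so g ≤ q. a < g, so a < q. Using s > 0, by multiplying by a positive, a * s < q * s.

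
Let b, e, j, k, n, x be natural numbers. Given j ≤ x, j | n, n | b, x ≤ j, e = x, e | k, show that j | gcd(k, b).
x ≤ j and j ≤ x, thus x = j. Since e = x, e = j. e | k, so j | k. j | n and n | b, hence j | b. Since j | k, j | gcd(k, b).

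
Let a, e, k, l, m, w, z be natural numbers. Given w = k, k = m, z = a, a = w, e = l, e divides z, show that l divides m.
From w = k and k = m, w = m. z = a and a = w, so z = w. Because e = l and e divides z, l divides z. Since z = w, l divides w. Because w = m, l divides m.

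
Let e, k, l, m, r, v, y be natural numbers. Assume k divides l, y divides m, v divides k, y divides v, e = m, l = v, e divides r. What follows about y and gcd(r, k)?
y divides gcd(r, k)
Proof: Since e = m and e divides r, m divides r. y divides m, so y divides r. l = v and k divides l, thus k divides v. Since v divides k, v = k. y divides v, so y divides k. Since y divides r, y divides gcd(r, k).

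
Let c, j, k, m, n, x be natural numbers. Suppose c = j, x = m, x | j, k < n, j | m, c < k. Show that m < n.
Since x = m and x | j, m | j. Because j | m, j = m. c < k and k < n, thus c < n. Since c = j, j < n. j = m, so m < n.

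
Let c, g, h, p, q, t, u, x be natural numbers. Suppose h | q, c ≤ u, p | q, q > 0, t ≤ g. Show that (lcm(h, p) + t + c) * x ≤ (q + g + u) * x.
h | q and p | q, hence lcm(h, p) | q. Since q > 0, lcm(h, p) ≤ q. Since t ≤ g and c ≤ u, t + c ≤ g + u. Since lcm(h, p) ≤ q, lcm(h, p) + t + c ≤ q + g + u. Then (lcm(h, p) + t + c) * x ≤ (q + g + u) * x.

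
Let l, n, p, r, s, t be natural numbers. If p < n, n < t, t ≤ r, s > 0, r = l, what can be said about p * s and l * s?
p * s < l * s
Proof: n < t and t ≤ r, so n < r. r = l, so n < l. Since p < n, p < l. From s > 0, p * s < l * s.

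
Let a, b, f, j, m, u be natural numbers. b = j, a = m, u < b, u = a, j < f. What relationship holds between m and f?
m < f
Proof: b = j and u < b, therefore u < j. Since u = a, a < j. a = m, so m < j. j < f, so m < f.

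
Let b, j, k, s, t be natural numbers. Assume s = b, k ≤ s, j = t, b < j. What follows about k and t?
k < t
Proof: Because s = b and k ≤ s, k ≤ b. j = t and b < j, therefore b < t. Since k ≤ b, k < t.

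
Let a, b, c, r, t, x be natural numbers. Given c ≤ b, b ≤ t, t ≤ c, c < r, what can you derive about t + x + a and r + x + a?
t + x + a < r + x + a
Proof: Because c ≤ b and b ≤ t, c ≤ t. Since t ≤ c, c = t. Since c < r, t < r. Then t + x < r + x. Then t + x + a < r + x + a.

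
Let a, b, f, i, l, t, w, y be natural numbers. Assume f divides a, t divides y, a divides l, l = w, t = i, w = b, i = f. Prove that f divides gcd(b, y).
f divides a and a divides l, so f divides l. Since l = w, f divides w. w = b, so f divides b. Because t = i and t divides y, i divides y. i = f, so f divides y. Since f divides b, f divides gcd(b, y).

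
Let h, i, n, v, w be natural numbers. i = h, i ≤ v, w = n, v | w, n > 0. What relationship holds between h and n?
h ≤ n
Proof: From i = h and i ≤ v, h ≤ v. w = n and v | w, so v | n. Since n > 0, v ≤ n. h ≤ v, so h ≤ n.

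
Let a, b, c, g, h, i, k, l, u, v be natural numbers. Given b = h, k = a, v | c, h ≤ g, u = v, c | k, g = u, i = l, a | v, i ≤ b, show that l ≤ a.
i = l and i ≤ b, so l ≤ b. b = h, so l ≤ h. Because g = u and u = v, g = v. v | c and c | k, therefore v | k. Since k = a, v | a. Since a | v, v = a. g = v, so g = a. From h ≤ g, h ≤ a. l ≤ h, so l ≤ a.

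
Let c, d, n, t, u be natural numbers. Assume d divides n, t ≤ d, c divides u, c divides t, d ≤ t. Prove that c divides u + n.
Since t ≤ d and d ≤ t, t = d. c divides t, so c divides d. Since d divides n, c divides n. Since c divides u, c divides u + n.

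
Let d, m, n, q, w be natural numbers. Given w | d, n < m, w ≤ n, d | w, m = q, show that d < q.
w | d and d | w, therefore w = d. w ≤ n and n < m, thus w < m. m = q, so w < q. Since w = d, d < q.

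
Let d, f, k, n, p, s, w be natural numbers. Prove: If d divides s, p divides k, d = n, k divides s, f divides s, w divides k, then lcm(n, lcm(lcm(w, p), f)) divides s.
Since d = n and d divides s, n divides s. w divides k and p divides k, hence lcm(w, p) divides k. Since k divides s, lcm(w, p) divides s. Since f divides s, lcm(lcm(w, p), f) divides s. Since n divides s, lcm(n, lcm(lcm(w, p), f)) divides s.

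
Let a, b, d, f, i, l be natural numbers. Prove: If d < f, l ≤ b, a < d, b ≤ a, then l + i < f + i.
b ≤ a and a < d, so b < d. Since l ≤ b, l < d. d < f, so l < f. Then l + i < f + i.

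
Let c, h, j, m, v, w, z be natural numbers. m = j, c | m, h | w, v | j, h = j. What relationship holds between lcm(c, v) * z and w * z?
lcm(c, v) * z | w * z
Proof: From m = j and c | m, c | j. Since v | j, lcm(c, v) | j. Because h = j and h | w, j | w. lcm(c, v) | j, so lcm(c, v) | w. Then lcm(c, v) * z | w * z.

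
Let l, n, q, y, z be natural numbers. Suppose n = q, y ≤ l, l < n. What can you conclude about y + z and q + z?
y + z < q + z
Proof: y ≤ l and l < n, therefore y < n. n = q, so y < q. Then y + z < q + z.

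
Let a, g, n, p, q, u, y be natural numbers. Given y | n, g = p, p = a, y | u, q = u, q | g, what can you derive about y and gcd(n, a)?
y | gcd(n, a)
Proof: From g = p and p = a, g = a. q = u and q | g, thus u | g. y | u, so y | g. Because g = a, y | a. Since y | n, y | gcd(n, a).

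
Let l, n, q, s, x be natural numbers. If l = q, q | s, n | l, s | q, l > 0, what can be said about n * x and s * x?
n * x ≤ s * x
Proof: Since q | s and s | q, q = s. Because l = q, l = s. n | l and l > 0, hence n ≤ l. Since l = s, n ≤ s. Then n * x ≤ s * x.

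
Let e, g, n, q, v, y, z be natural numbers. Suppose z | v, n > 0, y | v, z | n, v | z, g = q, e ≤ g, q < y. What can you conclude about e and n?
e < n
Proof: Since g = q and e ≤ g, e ≤ q. q < y, so e < y. Since z | v and v | z, z = v. z | n, so v | n. Since y | v, y | n. n > 0, so y ≤ n. Since e < y, e < n.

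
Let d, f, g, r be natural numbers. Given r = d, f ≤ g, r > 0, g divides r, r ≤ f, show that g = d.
g divides r and r > 0, hence g ≤ r. Since r ≤ f and f ≤ g, r ≤ g. g ≤ r, so g = r. r = d, so g = d.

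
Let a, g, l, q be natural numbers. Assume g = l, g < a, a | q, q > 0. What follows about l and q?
l < q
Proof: Since a | q and q > 0, a ≤ q. From g < a, g < q. g = l, so l < q.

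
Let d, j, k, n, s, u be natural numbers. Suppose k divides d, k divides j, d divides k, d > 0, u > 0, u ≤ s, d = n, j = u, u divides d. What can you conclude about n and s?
n ≤ s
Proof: u divides d and d > 0, hence u ≤ d. k divides d and d divides k, therefore k = d. From j = u and k divides j, k divides u. u > 0, so k ≤ u. k = d, so d ≤ u. Since u ≤ d, u = d. d = n, so u = n. Because u ≤ s, n ≤ s.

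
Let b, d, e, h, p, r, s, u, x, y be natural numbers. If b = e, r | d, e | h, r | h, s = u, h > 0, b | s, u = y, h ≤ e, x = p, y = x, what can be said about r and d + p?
r | d + p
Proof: y = x and x = p, so y = p. Because e | h and h > 0, e ≤ h. From h ≤ e, h = e. Since r | h, r | e. s = u and b | s, therefore b | u. Since u = y, b | y. Since b = e, e | y. Since r | e, r | y. From y = p, r | p. Since r | d, r | d + p.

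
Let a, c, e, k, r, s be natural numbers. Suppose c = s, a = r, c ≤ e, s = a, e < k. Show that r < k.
c = s and s = a, thus c = a. a = r, so c = r. c ≤ e and e < k, so c < k. From c = r, r < k.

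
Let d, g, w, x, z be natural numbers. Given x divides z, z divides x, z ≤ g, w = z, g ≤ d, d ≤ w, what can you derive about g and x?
g = x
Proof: x divides z and z divides x, so x = z. g ≤ d and d ≤ w, thus g ≤ w. w = z, so g ≤ z. z ≤ g, so z = g. Because x = z, x = g. Then g = x.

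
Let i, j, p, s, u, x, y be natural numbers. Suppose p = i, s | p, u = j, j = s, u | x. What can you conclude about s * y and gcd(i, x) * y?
s * y | gcd(i, x) * y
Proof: p = i and s | p, therefore s | i. u = j and j = s, thus u = s. u | x, so s | x. s | i, so s | gcd(i, x). Then s * y | gcd(i, x) * y.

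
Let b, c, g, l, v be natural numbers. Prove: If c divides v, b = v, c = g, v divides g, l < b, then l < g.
From c = g and c divides v, g divides v. From v divides g, v = g. Because b = v, b = g. l < b, so l < g.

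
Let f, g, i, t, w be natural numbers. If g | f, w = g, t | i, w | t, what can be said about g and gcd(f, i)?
g | gcd(f, i)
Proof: w = g and w | t, therefore g | t. t | i, so g | i. Since g | f, g | gcd(f, i).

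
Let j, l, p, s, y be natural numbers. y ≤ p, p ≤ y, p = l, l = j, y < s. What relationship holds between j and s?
j < s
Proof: Since y ≤ p and p ≤ y, y = p. Since p = l, y = l. Since l = j, y = j. Since y < s, j < s.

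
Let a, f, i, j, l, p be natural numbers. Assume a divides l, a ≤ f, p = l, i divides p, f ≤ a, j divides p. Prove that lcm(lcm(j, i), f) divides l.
Since j divides p and i divides p, lcm(j, i) divides p. Since p = l, lcm(j, i) divides l. a ≤ f and f ≤ a, thus a = f. Since a divides l, f divides l. Since lcm(j, i) divides l, lcm(lcm(j, i), f) divides l.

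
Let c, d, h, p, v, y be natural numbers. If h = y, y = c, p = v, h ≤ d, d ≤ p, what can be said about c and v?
c ≤ v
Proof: Since h = y and y = c, h = c. h ≤ d and d ≤ p, therefore h ≤ p. p = v, so h ≤ v. Because h = c, c ≤ v.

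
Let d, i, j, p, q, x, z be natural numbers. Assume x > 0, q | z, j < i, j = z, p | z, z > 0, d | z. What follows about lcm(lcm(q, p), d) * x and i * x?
lcm(lcm(q, p), d) * x < i * x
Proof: Since q | z and p | z, lcm(q, p) | z. Since d | z, lcm(lcm(q, p), d) | z. Since z > 0, lcm(lcm(q, p), d) ≤ z. j = z and j < i, therefore z < i. lcm(lcm(q, p), d) ≤ z, so lcm(lcm(q, p), d) < i. Since x > 0, lcm(lcm(q, p), d) * x < i * x.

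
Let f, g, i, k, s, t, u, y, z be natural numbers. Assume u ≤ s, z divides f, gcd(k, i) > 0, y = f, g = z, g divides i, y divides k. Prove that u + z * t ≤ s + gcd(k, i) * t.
Since y = f and y divides k, f divides k. z divides f, so z divides k. From g = z and g divides i, z divides i. Since z divides k, z divides gcd(k, i). Because gcd(k, i) > 0, z ≤ gcd(k, i). By multiplying by a non-negative, z * t ≤ gcd(k, i) * t. Since u ≤ s, u + z * t ≤ s + gcd(k, i) * t.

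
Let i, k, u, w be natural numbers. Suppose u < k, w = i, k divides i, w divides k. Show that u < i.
From w = i and w divides k, i divides k. k divides i, so k = i. u < k, so u < i.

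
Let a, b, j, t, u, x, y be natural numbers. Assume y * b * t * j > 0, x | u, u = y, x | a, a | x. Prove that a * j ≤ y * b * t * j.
Because x | a and a | x, x = a. Since x | u, a | u. u = y, so a | y. Then a | y * b. Then a | y * b * t. Then a * j | y * b * t * j. Since y * b * t * j > 0, a * j ≤ y * b * t * j.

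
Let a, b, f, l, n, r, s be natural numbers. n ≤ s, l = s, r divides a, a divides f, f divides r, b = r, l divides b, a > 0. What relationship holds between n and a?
n ≤ a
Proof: Because a divides f and f divides r, a divides r. Since r divides a, r = a. b = r and l divides b, so l divides r. From r = a, l divides a. Since l = s, s divides a. a > 0, so s ≤ a. n ≤ s, so n ≤ a.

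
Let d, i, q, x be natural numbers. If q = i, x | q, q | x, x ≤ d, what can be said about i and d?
i ≤ d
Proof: From x | q and q | x, x = q. Since q = i, x = i. x ≤ d, so i ≤ d.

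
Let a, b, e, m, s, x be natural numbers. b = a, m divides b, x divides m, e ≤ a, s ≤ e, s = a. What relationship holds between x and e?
x divides e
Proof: Because s = a and s ≤ e, a ≤ e. Since e ≤ a, a = e. b = a, so b = e. Since m divides b, m divides e. Since x divides m, x divides e.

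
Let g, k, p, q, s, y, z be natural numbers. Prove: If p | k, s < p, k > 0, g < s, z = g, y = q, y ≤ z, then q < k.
Because z = g and y ≤ z, y ≤ g. Because y = q, q ≤ g. g < s and s < p, thus g < p. q ≤ g, so q < p. Because p | k and k > 0, p ≤ k. q < p, so q < k.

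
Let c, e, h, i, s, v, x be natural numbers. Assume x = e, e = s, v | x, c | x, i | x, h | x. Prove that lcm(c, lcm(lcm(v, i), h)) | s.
Because x = e and e = s, x = s. v | x and i | x, hence lcm(v, i) | x. h | x, so lcm(lcm(v, i), h) | x. c | x, so lcm(c, lcm(lcm(v, i), h)) | x. x = s, so lcm(c, lcm(lcm(v, i), h)) | s.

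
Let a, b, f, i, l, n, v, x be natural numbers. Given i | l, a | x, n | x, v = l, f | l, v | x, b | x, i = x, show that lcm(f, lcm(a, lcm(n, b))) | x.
v = l and v | x, hence l | x. i = x and i | l, so x | l. Because l | x, l = x. f | l, so f | x. n | x and b | x, therefore lcm(n, b) | x. From a | x, lcm(a, lcm(n, b)) | x. Since f | x, lcm(f, lcm(a, lcm(n, b))) | x.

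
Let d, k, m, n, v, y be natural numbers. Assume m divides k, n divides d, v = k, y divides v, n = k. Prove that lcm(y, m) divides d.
v = k and y divides v, hence y divides k. Because m divides k, lcm(y, m) divides k. n = k and n divides d, thus k divides d. Since lcm(y, m) divides k, lcm(y, m) divides d.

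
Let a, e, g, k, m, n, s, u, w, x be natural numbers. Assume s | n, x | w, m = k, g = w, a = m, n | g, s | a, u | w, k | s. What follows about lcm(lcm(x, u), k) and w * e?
lcm(lcm(x, u), k) | w * e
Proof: Since x | w and u | w, lcm(x, u) | w. a = m and m = k, hence a = k. Since s | a, s | k. Since k | s, s = k. Because g = w and n | g, n | w. Because s | n, s | w. s = k, so k | w. Since lcm(x, u) | w, lcm(lcm(x, u), k) | w. Then lcm(lcm(x, u), k) | w * e.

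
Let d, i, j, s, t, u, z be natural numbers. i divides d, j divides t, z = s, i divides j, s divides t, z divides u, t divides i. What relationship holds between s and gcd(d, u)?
s divides gcd(d, u)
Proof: Since i divides j and j divides t, i divides t. Since t divides i, i = t. i divides d, so t divides d. s divides t, so s divides d. From z = s and z divides u, s divides u. Since s divides d, s divides gcd(d, u).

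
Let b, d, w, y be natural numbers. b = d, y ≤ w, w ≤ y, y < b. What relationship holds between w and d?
w < d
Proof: y ≤ w and w ≤ y, so y = w. Since y < b, w < b. b = d, so w < d.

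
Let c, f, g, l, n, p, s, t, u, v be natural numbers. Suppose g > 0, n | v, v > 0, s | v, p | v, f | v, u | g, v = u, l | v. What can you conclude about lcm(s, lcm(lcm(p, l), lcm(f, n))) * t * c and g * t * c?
lcm(s, lcm(lcm(p, l), lcm(f, n))) * t * c ≤ g * t * c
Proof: p | v and l | v, thus lcm(p, l) | v. f | v and n | v, so lcm(f, n) | v. lcm(p, l) | v, so lcm(lcm(p, l), lcm(f, n)) | v. Since s | v, lcm(s, lcm(lcm(p, l), lcm(f, n))) | v. Since v > 0, lcm(s, lcm(lcm(p, l), lcm(f, n))) ≤ v. v = u, so lcm(s, lcm(lcm(p, l), lcm(f, n))) ≤ u. u | g and g > 0, therefore u ≤ g. lcm(s, lcm(lcm(p, l), lcm(f, n))) ≤ u, so lcm(s, lcm(lcm(p, l), lcm(f, n))) ≤ g. Then lcm(s, lcm(lcm(p, l), lcm(f, n))) * t ≤ g * t. Then lcm(s, lcm(lcm(p, l), lcm(f, n))) * t * c ≤ g * t * c.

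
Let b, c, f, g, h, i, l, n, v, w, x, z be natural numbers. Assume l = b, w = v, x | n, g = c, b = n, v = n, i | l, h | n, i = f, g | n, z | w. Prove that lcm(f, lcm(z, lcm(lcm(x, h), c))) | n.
Because l = b and i | l, i | b. Since b = n, i | n. Since i = f, f | n. Because w = v and v = n, w = n. z | w, so z | n. x | n and h | n, hence lcm(x, h) | n. g = c and g | n, therefore c | n. lcm(x, h) | n, so lcm(lcm(x, h), c) | n. z | n, so lcm(z, lcm(lcm(x, h), c)) | n. From f | n, lcm(f, lcm(z, lcm(lcm(x, h), c))) | n.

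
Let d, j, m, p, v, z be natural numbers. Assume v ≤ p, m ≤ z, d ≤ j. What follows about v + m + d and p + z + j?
v + m + d ≤ p + z + j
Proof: m ≤ z and d ≤ j, so m + d ≤ z + j. v ≤ p, so v + m + d ≤ p + z + j.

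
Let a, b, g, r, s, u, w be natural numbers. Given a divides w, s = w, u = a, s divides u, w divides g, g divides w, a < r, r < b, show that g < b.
u = a and s divides u, therefore s divides a. s = w, so w divides a. Since a divides w, a = w. From w divides g and g divides w, w = g. From a = w, a = g. a < r and r < b, therefore a < b. a = g, so g < b.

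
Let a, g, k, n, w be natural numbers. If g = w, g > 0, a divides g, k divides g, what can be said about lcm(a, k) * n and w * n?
lcm(a, k) * n ≤ w * n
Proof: Since a divides g and k divides g, lcm(a, k) divides g. g > 0, so lcm(a, k) ≤ g. g = w, so lcm(a, k) ≤ w. By multiplying by a non-negative, lcm(a, k) * n ≤ w * n.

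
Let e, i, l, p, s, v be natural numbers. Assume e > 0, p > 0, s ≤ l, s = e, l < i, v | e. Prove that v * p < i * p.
v | e and e > 0, therefore v ≤ e. Since s ≤ l and l < i, s < i. s = e, so e < i. Since v ≤ e, v < i. p > 0, so v * p < i * p.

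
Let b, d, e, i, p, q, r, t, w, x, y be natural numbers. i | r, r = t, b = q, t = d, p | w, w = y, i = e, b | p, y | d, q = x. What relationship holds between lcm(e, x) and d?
lcm(e, x) | d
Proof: Since r = t and t = d, r = d. Since i | r, i | d. Since i = e, e | d. b | p and p | w, hence b | w. Since w = y, b | y. Since b = q, q | y. y | d, so q | d. q = x, so x | d. e | d, so lcm(e, x) | d.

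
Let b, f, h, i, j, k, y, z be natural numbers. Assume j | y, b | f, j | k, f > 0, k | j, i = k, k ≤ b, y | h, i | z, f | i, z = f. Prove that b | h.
j | k and k | j, so j = k. Since z = f and i | z, i | f. f | i, so f = i. Since i = k, f = k. b | f and f > 0, therefore b ≤ f. f = k, so b ≤ k. Since k ≤ b, k = b. Since j = k, j = b. From j | y and y | h, j | h. j = b, so b | h.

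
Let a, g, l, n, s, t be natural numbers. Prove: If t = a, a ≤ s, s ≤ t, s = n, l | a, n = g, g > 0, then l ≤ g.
Since t = a and s ≤ t, s ≤ a. Since a ≤ s, a = s. Because s = n and n = g, s = g. a = s, so a = g. l | a, so l | g. Because g > 0, l ≤ g.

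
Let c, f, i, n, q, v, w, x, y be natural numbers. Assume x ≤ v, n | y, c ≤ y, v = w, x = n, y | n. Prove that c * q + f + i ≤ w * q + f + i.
n | y and y | n, therefore n = y. Since x = n, x = y. x ≤ v, so y ≤ v. c ≤ y, so c ≤ v. v = w, so c ≤ w. Then c * q ≤ w * q. Then c * q + f ≤ w * q + f. Then c * q + f + i ≤ w * q + f + i.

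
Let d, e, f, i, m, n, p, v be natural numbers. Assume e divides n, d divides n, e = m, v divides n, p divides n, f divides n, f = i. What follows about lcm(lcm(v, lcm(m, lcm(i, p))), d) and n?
lcm(lcm(v, lcm(m, lcm(i, p))), d) divides n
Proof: e = m and e divides n, therefore m divides n. f = i and f divides n, hence i divides n. Since p divides n, lcm(i, p) divides n. Since m divides n, lcm(m, lcm(i, p)) divides n. v divides n, so lcm(v, lcm(m, lcm(i, p))) divides n. Since d divides n, lcm(lcm(v, lcm(m, lcm(i, p))), d) divides n.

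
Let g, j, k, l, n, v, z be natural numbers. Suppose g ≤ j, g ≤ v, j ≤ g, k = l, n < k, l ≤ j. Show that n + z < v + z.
Since k = l and n < k, n < l. j ≤ g and g ≤ j, thus j = g. Since l ≤ j, l ≤ g. g ≤ v, so l ≤ v. Since n < l, n < v. Then n + z < v + z.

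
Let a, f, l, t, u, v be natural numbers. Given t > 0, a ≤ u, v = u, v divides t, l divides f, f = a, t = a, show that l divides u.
Since v = u and v divides t, u divides t. Because t > 0, u ≤ t. Since t = a, u ≤ a. a ≤ u, so a = u. f = a, so f = u. Since l divides f, l divides u.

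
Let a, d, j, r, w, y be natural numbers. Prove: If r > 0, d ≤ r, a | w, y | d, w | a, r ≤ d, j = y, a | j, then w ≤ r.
a | w and w | a, hence a = w. From d ≤ r and r ≤ d, d = r. j = y and a | j, hence a | y. y | d, so a | d. d = r, so a | r. Because a = w, w | r. Since r > 0, w ≤ r.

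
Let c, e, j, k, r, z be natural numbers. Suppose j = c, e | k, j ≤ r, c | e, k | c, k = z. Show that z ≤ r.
Because c | e and e | k, c | k. Since k | c, c = k. j = c, so j = k. j ≤ r, so k ≤ r. k = z, so z ≤ r.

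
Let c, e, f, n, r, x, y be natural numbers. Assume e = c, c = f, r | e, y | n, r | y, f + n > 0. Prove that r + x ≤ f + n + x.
Because e = c and c = f, e = f. Since r | e, r | f. From r | y and y | n, r | n. Since r | f, r | f + n. f + n > 0, so r ≤ f + n. Then r + x ≤ f + n + x.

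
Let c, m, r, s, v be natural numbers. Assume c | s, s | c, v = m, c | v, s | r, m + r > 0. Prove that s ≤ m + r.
Because c | s and s | c, c = s. v = m and c | v, so c | m. Since c = s, s | m. s | r, so s | m + r. m + r > 0, so s ≤ m + r.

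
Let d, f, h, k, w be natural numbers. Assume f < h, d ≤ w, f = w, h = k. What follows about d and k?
d < k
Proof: From f = w and f < h, w < h. Since d ≤ w, d < h. Since h = k, d < k.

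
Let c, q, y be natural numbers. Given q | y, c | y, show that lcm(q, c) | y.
q | y and c | y. Because lcm divides any common multiple, lcm(q, c) | y.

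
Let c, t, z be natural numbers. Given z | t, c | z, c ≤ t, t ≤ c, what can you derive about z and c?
z = c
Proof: t ≤ c and c ≤ t, hence t = c. Because z | t, z | c. c | z, so z = c.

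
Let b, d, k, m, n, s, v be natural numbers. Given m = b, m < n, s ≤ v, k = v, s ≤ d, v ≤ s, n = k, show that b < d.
n = k and k = v, therefore n = v. Since m < n, m < v. s ≤ v and v ≤ s, hence s = v. s ≤ d, so v ≤ d. Since m < v, m < d. Since m = b, b < d.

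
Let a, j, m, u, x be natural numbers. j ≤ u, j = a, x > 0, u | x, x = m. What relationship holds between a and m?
a ≤ m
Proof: From u | x and x > 0, u ≤ x. Since j ≤ u, j ≤ x. j = a, so a ≤ x. Since x = m, a ≤ m.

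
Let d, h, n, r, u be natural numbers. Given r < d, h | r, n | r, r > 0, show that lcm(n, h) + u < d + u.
From n | r and h | r, lcm(n, h) | r. Since r > 0, lcm(n, h) ≤ r. From r < d, lcm(n, h) < d. Then lcm(n, h) + u < d + u.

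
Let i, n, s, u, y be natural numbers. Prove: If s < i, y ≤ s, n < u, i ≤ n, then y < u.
y ≤ s and s < i, hence y < i. Because i ≤ n and n < u, i < u. y < i, so y < u.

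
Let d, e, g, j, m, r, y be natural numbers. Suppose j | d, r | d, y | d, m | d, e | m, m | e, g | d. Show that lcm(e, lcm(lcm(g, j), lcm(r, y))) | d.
m | e and e | m, therefore m = e. Since m | d, e | d. g | d and j | d, so lcm(g, j) | d. r | d and y | d, so lcm(r, y) | d. Since lcm(g, j) | d, lcm(lcm(g, j), lcm(r, y)) | d. Since e | d, lcm(e, lcm(lcm(g, j), lcm(r, y))) | d.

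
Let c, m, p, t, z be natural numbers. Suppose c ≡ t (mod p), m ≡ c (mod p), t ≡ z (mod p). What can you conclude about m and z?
m ≡ z (mod p)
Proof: From m ≡ c (mod p) and c ≡ t (mod p), m ≡ t (mod p). Because t ≡ z (mod p), m ≡ z (mod p).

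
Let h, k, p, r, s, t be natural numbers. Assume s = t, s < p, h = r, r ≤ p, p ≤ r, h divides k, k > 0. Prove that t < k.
Because r ≤ p and p ≤ r, r = p. Since h = r, h = p. h divides k, so p divides k. Because k > 0, p ≤ k. Since s < p, s < k. Since s = t, t < k.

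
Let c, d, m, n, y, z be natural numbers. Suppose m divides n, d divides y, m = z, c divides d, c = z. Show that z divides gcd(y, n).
c = z and c divides d, therefore z divides d. Since d divides y, z divides y. m = z and m divides n, therefore z divides n. From z divides y, z divides gcd(y, n).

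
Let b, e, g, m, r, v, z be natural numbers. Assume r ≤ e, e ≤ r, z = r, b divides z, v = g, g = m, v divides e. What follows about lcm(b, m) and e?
lcm(b, m) divides e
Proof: r ≤ e and e ≤ r, therefore r = e. Because z = r and b divides z, b divides r. r = e, so b divides e. Since v = g and g = m, v = m. Since v divides e, m divides e. b divides e, so lcm(b, m) divides e.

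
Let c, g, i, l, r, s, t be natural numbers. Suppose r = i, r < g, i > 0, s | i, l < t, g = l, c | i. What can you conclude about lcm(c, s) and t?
lcm(c, s) < t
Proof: c | i and s | i, hence lcm(c, s) | i. Since i > 0, lcm(c, s) ≤ i. r = i and r < g, so i < g. g = l, so i < l. Since l < t, i < t. lcm(c, s) ≤ i, so lcm(c, s) < t.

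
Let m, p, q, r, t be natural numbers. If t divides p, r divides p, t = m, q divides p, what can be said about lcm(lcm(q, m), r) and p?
lcm(lcm(q, m), r) divides p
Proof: t = m and t divides p, hence m divides p. q divides p, so lcm(q, m) divides p. r divides p, so lcm(lcm(q, m), r) divides p.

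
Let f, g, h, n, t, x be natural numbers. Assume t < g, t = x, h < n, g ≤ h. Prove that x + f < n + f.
t < g and g ≤ h, so t < h. t = x, so x < h. Since h < n, x < n. Then x + f < n + f.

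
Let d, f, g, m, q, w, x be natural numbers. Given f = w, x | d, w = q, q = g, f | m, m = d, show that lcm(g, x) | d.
w = q and q = g, hence w = g. f = w and f | m, thus w | m. m = d, so w | d. w = g, so g | d. Since x | d, lcm(g, x) | d.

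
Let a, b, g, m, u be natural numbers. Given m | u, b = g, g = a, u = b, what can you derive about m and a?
m | a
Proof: u = b and b = g, therefore u = g. g = a, so u = a. From m | u, m | a.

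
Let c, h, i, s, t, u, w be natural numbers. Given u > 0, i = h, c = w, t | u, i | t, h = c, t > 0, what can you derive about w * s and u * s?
w * s ≤ u * s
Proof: h = c and c = w, thus h = w. Because i = h and i | t, h | t. t > 0, so h ≤ t. Since h = w, w ≤ t. t | u and u > 0, therefore t ≤ u. Since w ≤ t, w ≤ u. Then w * s ≤ u * s.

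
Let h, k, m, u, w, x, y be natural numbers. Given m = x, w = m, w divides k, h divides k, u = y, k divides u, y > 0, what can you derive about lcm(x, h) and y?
lcm(x, h) ≤ y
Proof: w = m and w divides k, so m divides k. m = x, so x divides k. Since h divides k, lcm(x, h) divides k. u = y and k divides u, so k divides y. lcm(x, h) divides k, so lcm(x, h) divides y. y > 0, so lcm(x, h) ≤ y.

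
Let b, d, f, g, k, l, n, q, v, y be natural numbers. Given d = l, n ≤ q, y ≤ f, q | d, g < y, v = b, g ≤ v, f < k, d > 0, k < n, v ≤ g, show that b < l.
From g ≤ v and v ≤ g, g = v. Since v = b, g = b. g < y, so b < y. k < n and n ≤ q, thus k < q. f < k, so f < q. Since y ≤ f, y < q. b < y, so b < q. q | d and d > 0, hence q ≤ d. d = l, so q ≤ l. b < q, so b < l.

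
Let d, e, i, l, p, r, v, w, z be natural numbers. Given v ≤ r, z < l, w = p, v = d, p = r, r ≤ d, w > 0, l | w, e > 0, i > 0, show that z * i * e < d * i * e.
Because w = p and p = r, w = r. From v = d and v ≤ r, d ≤ r. Because r ≤ d, r = d. Since w = r, w = d. Since l | w and w > 0, l ≤ w. Since w = d, l ≤ d. Since z < l, z < d. Since i > 0, z * i < d * i. e > 0, so z * i * e < d * i * e.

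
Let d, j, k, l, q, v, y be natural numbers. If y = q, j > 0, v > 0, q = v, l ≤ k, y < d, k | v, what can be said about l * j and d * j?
l * j < d * j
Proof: k | v and v > 0, hence k ≤ v. From l ≤ k, l ≤ v. Because y = q and q = v, y = v. Since y < d, v < d. Since l ≤ v, l < d. From j > 0, l * j < d * j.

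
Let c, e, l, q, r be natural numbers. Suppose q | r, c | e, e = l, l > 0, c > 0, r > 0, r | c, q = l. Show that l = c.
From q = l and q | r, l | r. r > 0, so l ≤ r. r | c and c > 0, hence r ≤ c. Since l ≤ r, l ≤ c. e = l and c | e, so c | l. Since l > 0, c ≤ l. Because l ≤ c, l = c.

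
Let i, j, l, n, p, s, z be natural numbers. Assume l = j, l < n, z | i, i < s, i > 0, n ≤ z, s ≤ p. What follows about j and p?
j < p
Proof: Since l < n and n ≤ z, l < z. Since l = j, j < z. z | i and i > 0, therefore z ≤ i. i < s, so z < s. s ≤ p, so z < p. Because j < z, j < p.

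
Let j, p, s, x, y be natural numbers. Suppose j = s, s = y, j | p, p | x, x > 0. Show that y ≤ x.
j = s and s = y, hence j = y. Since j | p and p | x, j | x. Since x > 0, j ≤ x. j = y, so y ≤ x.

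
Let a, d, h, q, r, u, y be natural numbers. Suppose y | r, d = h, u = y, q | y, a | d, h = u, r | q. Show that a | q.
h = u and u = y, hence h = y. y | r and r | q, thus y | q. q | y, so y = q. h = y, so h = q. d = h and a | d, thus a | h. Since h = q, a | q.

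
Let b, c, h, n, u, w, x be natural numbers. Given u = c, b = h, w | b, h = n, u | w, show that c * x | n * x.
b = h and h = n, so b = n. Because u | w and w | b, u | b. u = c, so c | b. Since b = n, c | n. Then c * x | n * x.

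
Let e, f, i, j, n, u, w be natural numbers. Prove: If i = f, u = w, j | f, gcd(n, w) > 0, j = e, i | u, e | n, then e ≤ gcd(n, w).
u = w and i | u, so i | w. Since i = f, f | w. j | f, so j | w. From j = e, e | w. e | n, so e | gcd(n, w). Since gcd(n, w) > 0, e ≤ gcd(n, w).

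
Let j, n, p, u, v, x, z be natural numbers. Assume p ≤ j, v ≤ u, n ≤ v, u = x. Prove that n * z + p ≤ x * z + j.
n ≤ v and v ≤ u, hence n ≤ u. Since u = x, n ≤ x. Then n * z ≤ x * z. From p ≤ j, n * z + p ≤ x * z + j.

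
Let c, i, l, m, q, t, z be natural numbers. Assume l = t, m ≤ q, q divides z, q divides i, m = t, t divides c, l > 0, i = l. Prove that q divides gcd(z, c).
From m = t and m ≤ q, t ≤ q. i = l and q divides i, thus q divides l. Since l > 0, q ≤ l. From l = t, q ≤ t. Since t ≤ q, t = q. Since t divides c, q divides c. Since q divides z, q divides gcd(z, c).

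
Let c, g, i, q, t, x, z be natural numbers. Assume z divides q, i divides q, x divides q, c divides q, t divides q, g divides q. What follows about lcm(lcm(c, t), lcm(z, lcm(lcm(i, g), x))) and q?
lcm(lcm(c, t), lcm(z, lcm(lcm(i, g), x))) divides q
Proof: Since c divides q and t divides q, lcm(c, t) divides q. i divides q and g divides q, thus lcm(i, g) divides q. x divides q, so lcm(lcm(i, g), x) divides q. z divides q, so lcm(z, lcm(lcm(i, g), x)) divides q. lcm(c, t) divides q, so lcm(lcm(c, t), lcm(z, lcm(lcm(i, g), x))) divides q.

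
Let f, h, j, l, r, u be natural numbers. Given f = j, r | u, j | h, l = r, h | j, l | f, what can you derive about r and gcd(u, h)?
r | gcd(u, h)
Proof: j | h and h | j, therefore j = h. Since f = j, f = h. l = r and l | f, thus r | f. Since f = h, r | h. r | u, so r | gcd(u, h).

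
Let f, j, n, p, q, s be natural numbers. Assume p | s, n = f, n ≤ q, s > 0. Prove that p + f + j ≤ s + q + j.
Because p | s and s > 0, p ≤ s. n = f and n ≤ q, so f ≤ q. Then f + j ≤ q + j. p ≤ s, so p + f + j ≤ s + q + j.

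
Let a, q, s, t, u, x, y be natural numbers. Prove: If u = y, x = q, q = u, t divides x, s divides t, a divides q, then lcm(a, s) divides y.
x = q and t divides x, therefore t divides q. From s divides t, s divides q. Since a divides q, lcm(a, s) divides q. Because q = u, lcm(a, s) divides u. u = y, so lcm(a, s) divides y.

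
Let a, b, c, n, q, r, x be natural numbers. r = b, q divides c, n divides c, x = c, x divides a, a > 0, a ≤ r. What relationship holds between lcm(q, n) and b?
lcm(q, n) ≤ b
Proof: From q divides c and n divides c, lcm(q, n) divides c. Since x = c and x divides a, c divides a. lcm(q, n) divides c, so lcm(q, n) divides a. a > 0, so lcm(q, n) ≤ a. a ≤ r, so lcm(q, n) ≤ r. Since r = b, lcm(q, n) ≤ b.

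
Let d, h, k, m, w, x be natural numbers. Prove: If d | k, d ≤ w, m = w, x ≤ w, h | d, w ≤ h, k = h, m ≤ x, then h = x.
From k = h and d | k, d | h. h | d, so d = h. d ≤ w, so h ≤ w. Since w ≤ h, h = w. m = w and m ≤ x, hence w ≤ x. x ≤ w, so w = x. h = w, so h = x.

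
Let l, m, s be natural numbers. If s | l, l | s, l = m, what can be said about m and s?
m = s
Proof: Because s | l and l | s, s = l. l = m, so s = m. Then m = s.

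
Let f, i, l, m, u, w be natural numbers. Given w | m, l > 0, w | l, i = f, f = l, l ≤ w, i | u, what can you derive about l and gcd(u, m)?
l | gcd(u, m)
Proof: Since i = f and f = l, i = l. Since i | u, l | u. w | l and l > 0, therefore w ≤ l. l ≤ w, so w = l. w | m, so l | m. l | u, so l | gcd(u, m).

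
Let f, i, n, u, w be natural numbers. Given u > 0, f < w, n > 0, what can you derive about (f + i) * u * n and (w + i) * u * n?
(f + i) * u * n < (w + i) * u * n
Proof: Since f < w, f + i < w + i. Since u > 0, (f + i) * u < (w + i) * u. n > 0, so (f + i) * u * n < (w + i) * u * n.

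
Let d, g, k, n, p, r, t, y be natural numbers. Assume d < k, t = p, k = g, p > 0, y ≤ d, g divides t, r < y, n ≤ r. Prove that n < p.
From r < y and y ≤ d, r < d. Since n ≤ r, n < d. k = g and d < k, therefore d < g. t = p and g divides t, hence g divides p. p > 0, so g ≤ p. Since d < g, d < p. n < d, so n < p.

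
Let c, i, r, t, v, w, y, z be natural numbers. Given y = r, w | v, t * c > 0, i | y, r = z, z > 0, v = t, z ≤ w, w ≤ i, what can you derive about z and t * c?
z ≤ t * c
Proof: From y = r and r = z, y = z. i | y, so i | z. z > 0, so i ≤ z. w ≤ i, so w ≤ z. z ≤ w, so w = z. v = t and w | v, hence w | t. Since w = z, z | t. Then z | t * c. t * c > 0, so z ≤ t * c.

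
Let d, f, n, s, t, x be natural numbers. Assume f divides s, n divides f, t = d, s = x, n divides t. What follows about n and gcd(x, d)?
n divides gcd(x, d)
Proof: Since s = x and f divides s, f divides x. Since n divides f, n divides x. t = d and n divides t, hence n divides d. n divides x, so n divides gcd(x, d).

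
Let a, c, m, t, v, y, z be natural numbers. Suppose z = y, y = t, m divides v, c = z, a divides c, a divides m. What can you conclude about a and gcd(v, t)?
a divides gcd(v, t)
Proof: a divides m and m divides v, therefore a divides v. Because z = y and y = t, z = t. c = z and a divides c, so a divides z. Because z = t, a divides t. Since a divides v, a divides gcd(v, t).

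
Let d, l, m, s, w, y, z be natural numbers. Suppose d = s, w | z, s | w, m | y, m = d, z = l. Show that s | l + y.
z = l and w | z, therefore w | l. s | w, so s | l. m = d and d = s, therefore m = s. Since m | y, s | y. s | l, so s | l + y.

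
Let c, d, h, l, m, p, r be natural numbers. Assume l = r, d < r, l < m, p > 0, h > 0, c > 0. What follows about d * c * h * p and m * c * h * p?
d * c * h * p < m * c * h * p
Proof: Because l = r and l < m, r < m. From d < r, d < m. Combined with c > 0, by multiplying by a positive, d * c < m * c. From h > 0, by multiplying by a positive, d * c * h < m * c * h. From p > 0, by multiplying by a positive, d * c * h * p < m * c * h * p.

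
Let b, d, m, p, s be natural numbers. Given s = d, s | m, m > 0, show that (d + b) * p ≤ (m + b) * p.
s = d and s | m, therefore d | m. Since m > 0, d ≤ m. Then d + b ≤ m + b. Then (d + b) * p ≤ (m + b) * p.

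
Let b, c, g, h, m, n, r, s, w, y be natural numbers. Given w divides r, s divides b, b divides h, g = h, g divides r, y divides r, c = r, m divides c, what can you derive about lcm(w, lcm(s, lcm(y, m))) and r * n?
lcm(w, lcm(s, lcm(y, m))) divides r * n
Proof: Since s divides b and b divides h, s divides h. g = h and g divides r, hence h divides r. From s divides h, s divides r. From c = r and m divides c, m divides r. y divides r, so lcm(y, m) divides r. s divides r, so lcm(s, lcm(y, m)) divides r. Since w divides r, lcm(w, lcm(s, lcm(y, m))) divides r. Then lcm(w, lcm(s, lcm(y, m))) divides r * n.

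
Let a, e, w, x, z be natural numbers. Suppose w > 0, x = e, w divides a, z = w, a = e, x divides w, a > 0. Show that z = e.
From w divides a and a > 0, w ≤ a. Since a = e, w ≤ e. x = e and x divides w, therefore e divides w. Since w > 0, e ≤ w. Since w ≤ e, w = e. z = w, so z = e.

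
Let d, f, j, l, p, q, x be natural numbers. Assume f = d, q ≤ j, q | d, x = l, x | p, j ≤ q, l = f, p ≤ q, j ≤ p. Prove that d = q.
x = l and l = f, so x = f. f = d, so x = d. j ≤ q and q ≤ j, so j = q. Because j ≤ p, q ≤ p. p ≤ q, so p = q. From x | p, x | q. x = d, so d | q. Since q | d, d = q.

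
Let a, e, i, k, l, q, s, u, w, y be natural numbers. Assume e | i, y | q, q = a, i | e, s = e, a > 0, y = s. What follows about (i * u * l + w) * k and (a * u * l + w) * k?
(i * u * l + w) * k ≤ (a * u * l + w) * k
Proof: From e | i and i | e, e = i. s = e, so s = i. q = a and y | q, hence y | a. Since a > 0, y ≤ a. From y = s, s ≤ a. Because s = i, i ≤ a. Then i * u ≤ a * u. Then i * u * l ≤ a * u * l. Then i * u * l + w ≤ a * u * l + w. Then (i * u * l + w) * k ≤ (a * u * l + w) * k.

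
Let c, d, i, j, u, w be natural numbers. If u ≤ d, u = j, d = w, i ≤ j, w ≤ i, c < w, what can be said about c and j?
c < j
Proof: From w ≤ i and i ≤ j, w ≤ j. u = j and u ≤ d, hence j ≤ d. Since d = w, j ≤ w. w ≤ j, so w = j. Since c < w, c < j.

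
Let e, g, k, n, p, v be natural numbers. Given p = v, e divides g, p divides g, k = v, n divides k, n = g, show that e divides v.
k = v and n divides k, so n divides v. n = g, so g divides v. p = v and p divides g, hence v divides g. Since g divides v, g = v. From e divides g, e divides v.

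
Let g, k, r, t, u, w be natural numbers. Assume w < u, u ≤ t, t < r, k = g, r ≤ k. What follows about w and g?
w < g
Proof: u ≤ t and t < r, therefore u < r. Since w < u, w < r. k = g and r ≤ k, thus r ≤ g. Since w < r, w < g.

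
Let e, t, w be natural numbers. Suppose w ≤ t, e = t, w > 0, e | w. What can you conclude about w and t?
w = t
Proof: e = t and e | w, thus t | w. Since w > 0, t ≤ w. w ≤ t, so w = t.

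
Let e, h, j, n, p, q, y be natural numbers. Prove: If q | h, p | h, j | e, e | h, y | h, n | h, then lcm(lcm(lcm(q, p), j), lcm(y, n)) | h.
From q | h and p | h, lcm(q, p) | h. Since j | e and e | h, j | h. Since lcm(q, p) | h, lcm(lcm(q, p), j) | h. y | h and n | h, therefore lcm(y, n) | h. lcm(lcm(q, p), j) | h, so lcm(lcm(lcm(q, p), j), lcm(y, n)) | h.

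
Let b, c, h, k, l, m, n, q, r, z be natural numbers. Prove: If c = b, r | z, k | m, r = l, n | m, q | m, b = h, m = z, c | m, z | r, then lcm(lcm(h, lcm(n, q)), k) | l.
Since z | r and r | z, z = r. m = z, so m = r. Since r = l, m = l. c = b and b = h, therefore c = h. c | m, so h | m. Since n | m and q | m, lcm(n, q) | m. Since h | m, lcm(h, lcm(n, q)) | m. Since k | m, lcm(lcm(h, lcm(n, q)), k) | m. From m = l, lcm(lcm(h, lcm(n, q)), k) | l.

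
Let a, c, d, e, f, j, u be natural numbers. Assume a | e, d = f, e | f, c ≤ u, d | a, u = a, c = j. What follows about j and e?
j ≤ e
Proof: d = f and d | a, therefore f | a. Since e | f, e | a. Since a | e, a = e. u = a and c ≤ u, therefore c ≤ a. Since c = j, j ≤ a. a = e, so j ≤ e.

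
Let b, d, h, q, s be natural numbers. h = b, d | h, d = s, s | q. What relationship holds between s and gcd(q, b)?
s | gcd(q, b)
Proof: h = b and d | h, so d | b. Since d = s, s | b. Since s | q, s | gcd(q, b).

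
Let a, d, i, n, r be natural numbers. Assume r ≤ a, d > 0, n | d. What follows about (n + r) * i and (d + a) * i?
(n + r) * i ≤ (d + a) * i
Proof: n | d and d > 0, hence n ≤ d. r ≤ a, so n + r ≤ d + a. Then (n + r) * i ≤ (d + a) * i.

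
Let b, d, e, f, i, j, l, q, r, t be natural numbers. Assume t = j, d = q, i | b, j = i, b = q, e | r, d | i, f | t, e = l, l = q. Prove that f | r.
t = j and j = i, therefore t = i. b = q and i | b, hence i | q. d = q and d | i, so q | i. i | q, so i = q. t = i, so t = q. Since f | t, f | q. Since e = l and e | r, l | r. Since l = q, q | r. Since f | q, f | r.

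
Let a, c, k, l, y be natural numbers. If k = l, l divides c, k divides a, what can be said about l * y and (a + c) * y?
l * y divides (a + c) * y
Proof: From k = l and k divides a, l divides a. l divides c, so l divides a + c. Then l * y divides (a + c) * y.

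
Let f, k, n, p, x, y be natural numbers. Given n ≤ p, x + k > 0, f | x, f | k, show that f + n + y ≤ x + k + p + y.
Since f | x and f | k, f | x + k. Since x + k > 0, f ≤ x + k. n ≤ p, so n + y ≤ p + y. Since f ≤ x + k, f + n + y ≤ x + k + p + y.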